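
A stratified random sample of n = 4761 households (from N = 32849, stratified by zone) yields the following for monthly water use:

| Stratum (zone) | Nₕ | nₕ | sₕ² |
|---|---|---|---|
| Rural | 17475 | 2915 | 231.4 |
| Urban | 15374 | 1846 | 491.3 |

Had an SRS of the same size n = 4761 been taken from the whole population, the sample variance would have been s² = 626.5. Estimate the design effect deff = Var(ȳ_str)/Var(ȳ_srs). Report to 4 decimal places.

Var(ȳ_str) = Σ Wₕ²(1−fₕ)sₕ²/nₕ with Wₕ = Nₕ/32849:
  Rural: (17475/32849)²·(1−2915/17475)·231.4/2915 = 0.018717983
  Urban: (15374/32849)²·(1−1846/15374)·491.3/1846 = 0.051296913
  → Var(ȳ_str) = 0.070014896.
Var(ȳ_srs) = (1 − 4761/32849)·626.5/4761 = 0.11251788.
deff = 0.070014896 / 0.11251788 = 0.6223.

0.6223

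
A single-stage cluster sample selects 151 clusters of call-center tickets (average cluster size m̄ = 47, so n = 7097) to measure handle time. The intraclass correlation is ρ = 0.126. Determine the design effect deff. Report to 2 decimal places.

6.80

deff = 1 + (47 − 1)·0.126 = 1 + 5.796 = 6.796.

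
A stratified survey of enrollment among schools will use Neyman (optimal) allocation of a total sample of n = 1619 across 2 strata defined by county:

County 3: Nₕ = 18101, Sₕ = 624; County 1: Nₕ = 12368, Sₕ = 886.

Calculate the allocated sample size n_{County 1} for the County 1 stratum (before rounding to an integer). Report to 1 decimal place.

797.2

Neyman allocation: nₕ = n·NₕSₕ / Σⱼ NⱼSⱼ.
Σ NⱼSⱼ = 18101·624 + 12368·886 = 2.2253072 × 10^7.
n_{County 1} = 1619·12368·886 / (2.2253072 × 10^7) = 797.2.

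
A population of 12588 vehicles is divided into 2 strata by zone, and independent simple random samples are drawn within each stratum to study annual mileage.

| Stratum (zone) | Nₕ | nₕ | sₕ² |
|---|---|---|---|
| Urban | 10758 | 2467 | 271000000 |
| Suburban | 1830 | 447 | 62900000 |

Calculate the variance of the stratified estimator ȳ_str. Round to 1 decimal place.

Var(ȳ_str) = Σₕ Wₕ²(1 − fₕ)sₕ²/nₕ with Wₕ = Nₕ/N, N = 12588.
Urban: Wₕ = 0.85462345; term = 0.85462345²·(1 − 0.22931772)·271000000/2467 = 61833.685.
Suburban: Wₕ = 0.14537655; term = 0.14537655²·(1 − 0.24426230)·62900000/447 = 2247.5167.
Sum = 64081.202.

64081.2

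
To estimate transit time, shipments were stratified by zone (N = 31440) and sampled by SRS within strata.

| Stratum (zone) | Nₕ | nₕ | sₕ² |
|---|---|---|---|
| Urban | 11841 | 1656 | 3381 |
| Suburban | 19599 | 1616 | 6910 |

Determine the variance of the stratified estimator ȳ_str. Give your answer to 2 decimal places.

1.77

Var(ȳ_str) = Σₕ Wₕ²(1 − fₕ)sₕ²/nₕ with Wₕ = Nₕ/N, N = 31440.
Urban: Wₕ = 0.37662214; term = 0.37662214²·(1 − 0.13985305)·3381/1656 = 0.24909739.
Suburban: Wₕ = 0.62337786; term = 0.62337786²·(1 − 0.08245319)·6910/1616 = 1.5246413.
Sum = 1.7737387.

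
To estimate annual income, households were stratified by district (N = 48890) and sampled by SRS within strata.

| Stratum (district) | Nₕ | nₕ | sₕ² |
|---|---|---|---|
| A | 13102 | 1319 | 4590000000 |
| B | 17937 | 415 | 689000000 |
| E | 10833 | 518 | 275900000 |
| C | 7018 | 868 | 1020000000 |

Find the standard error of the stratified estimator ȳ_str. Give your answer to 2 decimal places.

Var(ȳ_str) = Σₕ Wₕ²(1 − fₕ)sₕ²/nₕ with Wₕ = Nₕ/N, N = 48890.
A: Wₕ = 0.26798936; term = 0.26798936²·(1 − 0.10067165)·4590000000/1319 = 224761.17.
B: Wₕ = 0.36688484; term = 0.36688484²·(1 − 0.02313653)·689000000/415 = 218305.43.
E: Wₕ = 0.22157906; term = 0.22157906²·(1 − 0.04781686)·275900000/518 = 24900.028.
C: Wₕ = 0.14354674; term = 0.14354674²·(1 − 0.12368196)·1020000000/868 = 21219.192.
Sum = 489185.82.
SE = √(489185.82) = 699.42.

699.42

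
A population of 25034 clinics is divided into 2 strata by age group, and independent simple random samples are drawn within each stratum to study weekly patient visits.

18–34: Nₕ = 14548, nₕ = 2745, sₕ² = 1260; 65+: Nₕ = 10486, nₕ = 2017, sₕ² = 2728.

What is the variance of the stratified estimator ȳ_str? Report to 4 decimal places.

Var(ȳ_str) = Σₕ Wₕ²(1 − fₕ)sₕ²/nₕ with Wₕ = Nₕ/N, N = 25034.
18–34: Wₕ = 0.58112966; term = 0.58112966²·(1 − 0.18868573)·1260/2745 = 0.12576604.
65+: Wₕ = 0.41887034; term = 0.41887034²·(1 − 0.19235171)·2728/2017 = 0.19165491.
Sum = 0.31742095.

0.3174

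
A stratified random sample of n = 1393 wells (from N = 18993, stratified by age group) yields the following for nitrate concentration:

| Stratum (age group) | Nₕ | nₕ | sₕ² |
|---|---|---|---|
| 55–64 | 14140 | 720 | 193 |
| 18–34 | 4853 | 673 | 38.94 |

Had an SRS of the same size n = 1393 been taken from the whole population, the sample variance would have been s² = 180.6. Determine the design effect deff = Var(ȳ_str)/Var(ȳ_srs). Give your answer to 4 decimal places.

1.2008

Var(ȳ_str) = Σ Wₕ²(1−fₕ)sₕ²/nₕ with Wₕ = Nₕ/18993:
  55–64: (14140/18993)²·(1−720/14140)·193/720 = 0.14100665
  18–34: (4853/18993)²·(1−673/4853)·38.94/673 = 0.0032537211
  → Var(ȳ_str) = 0.14426037.
Var(ȳ_srs) = (1 − 1393/18993)·180.6/1393 = 0.12013947.
deff = 0.14426037 / 0.12013947 = 1.2008.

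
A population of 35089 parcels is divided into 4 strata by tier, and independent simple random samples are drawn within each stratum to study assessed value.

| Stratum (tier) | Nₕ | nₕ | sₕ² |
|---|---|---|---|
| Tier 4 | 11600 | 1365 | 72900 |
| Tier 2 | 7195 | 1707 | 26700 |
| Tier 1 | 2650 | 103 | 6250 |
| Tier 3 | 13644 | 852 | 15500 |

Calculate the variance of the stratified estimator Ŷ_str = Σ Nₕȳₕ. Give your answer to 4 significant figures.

1.054 × 10^10

Var(Ŷ_str) = Σₕ Nₕ²(1 − fₕ)sₕ²/nₕ.
Tier 4: 11600²·(1 − 1365/11600)·72900/1365 = 6.3407512 × 10^9.
Tier 2: 7195²·(1 − 1707/7195)·26700/1707 = 6.1762183 × 10^8.
Tier 1: 2650²·(1 − 103/2650)·6250/103 = 4.0956007 × 10^8.
Tier 3: 13644²·(1 − 852/13644)·15500/852 = 3.1752086 × 10^9.
Sum = 1.0543142 × 10^10.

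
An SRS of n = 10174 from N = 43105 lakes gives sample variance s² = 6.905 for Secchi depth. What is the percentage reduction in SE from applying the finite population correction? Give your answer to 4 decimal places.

f = n/N = 10174/43105 = 0.23602830.
SE_no-fpc = √(s²/n) = 0.026051694; SE_fpc = √((1−f)s²/n) = 0.022770607.
Ratio = √(1−f) = 0.87405474. Reduction = 100·(1 − 0.87405474) = 12.5945%.

12.5945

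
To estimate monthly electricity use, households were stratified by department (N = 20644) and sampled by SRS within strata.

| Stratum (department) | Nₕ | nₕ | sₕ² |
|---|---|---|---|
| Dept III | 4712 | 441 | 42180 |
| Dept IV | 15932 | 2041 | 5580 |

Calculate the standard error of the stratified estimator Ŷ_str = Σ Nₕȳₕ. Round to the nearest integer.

50298

Var(Ŷ_str) = Σₕ Nₕ²(1 − fₕ)sₕ²/nₕ.
Dept III: 4712²·(1 − 441/4712)·42180/441 = 1.9248764 × 10^9.
Dept IV: 15932²·(1 − 2041/15932)·5580/2041 = 6.0505521 × 10^8.
Sum = 2.5299316 × 10^9.
SE = √(2.5299316 × 10^9) = 50298.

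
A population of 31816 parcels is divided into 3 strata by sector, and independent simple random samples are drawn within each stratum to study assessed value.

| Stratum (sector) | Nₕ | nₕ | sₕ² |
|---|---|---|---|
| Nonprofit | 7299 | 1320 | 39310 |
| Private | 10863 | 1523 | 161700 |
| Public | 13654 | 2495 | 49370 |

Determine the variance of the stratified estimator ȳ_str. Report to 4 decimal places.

Var(ȳ_str) = Σₕ Wₕ²(1 − fₕ)sₕ²/nₕ with Wₕ = Nₕ/N, N = 31816.
Nonprofit: Wₕ = 0.22941287; term = 0.22941287²·(1 − 0.18084669)·39310/1320 = 1.2838961.
Private: Wₕ = 0.34143198; term = 0.34143198²·(1 − 0.14020068)·161700/1523 = 10.641813.
Public: Wₕ = 0.42915514; term = 0.42915514²·(1 − 0.18273034)·49370/2495 = 2.9784245.
Sum = 14.904134.

14.9041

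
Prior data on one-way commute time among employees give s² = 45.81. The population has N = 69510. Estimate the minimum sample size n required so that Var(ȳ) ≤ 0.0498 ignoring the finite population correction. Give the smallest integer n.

920

Without fpc, n₀ = s²/D = 45.81/0.0498 = 919.8795.
Rounding up, n = 920.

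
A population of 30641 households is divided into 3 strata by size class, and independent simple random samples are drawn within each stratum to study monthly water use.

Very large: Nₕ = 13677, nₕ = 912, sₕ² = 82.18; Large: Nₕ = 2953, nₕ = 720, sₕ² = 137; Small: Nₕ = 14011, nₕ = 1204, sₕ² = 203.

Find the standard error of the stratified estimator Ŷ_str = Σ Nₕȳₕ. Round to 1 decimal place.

Var(Ŷ_str) = Σₕ Nₕ²(1 − fₕ)sₕ²/nₕ.
Very large: 13677²·(1 − 912/13677)·82.18/912 = 1.5731965 × 10^7.
Large: 2953²·(1 − 720/2953)·137/720 = 1.254701 × 10^6.
Small: 14011²·(1 − 1204/14011)·203/1204 = 3.0254229 × 10^7.
Sum = 4.7240895 × 10^7.
SE = √(4.7240895 × 10^7) = 6873.2.

6873.2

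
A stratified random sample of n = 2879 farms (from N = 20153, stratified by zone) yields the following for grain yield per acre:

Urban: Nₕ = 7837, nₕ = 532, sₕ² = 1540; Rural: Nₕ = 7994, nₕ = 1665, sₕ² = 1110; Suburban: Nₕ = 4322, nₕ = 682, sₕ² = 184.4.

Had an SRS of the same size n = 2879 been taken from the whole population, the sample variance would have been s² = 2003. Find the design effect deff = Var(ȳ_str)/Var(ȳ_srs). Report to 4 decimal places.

0.8411

Var(ȳ_str) = Σ Wₕ²(1−fₕ)sₕ²/nₕ with Wₕ = Nₕ/20153:
  Urban: (7837/20153)²·(1−532/7837)·1540/532 = 0.40803719
  Rural: (7994/20153)²·(1−1665/7994)·1110/1665 = 0.083047884
  Suburban: (4322/20153)²·(1−682/4322)·184.4/682 = 0.010473294
  → Var(ȳ_str) = 0.50155837.
Var(ȳ_srs) = (1 − 2879/20153)·2003/2879 = 0.59633801.
deff = 0.50155837 / 0.59633801 = 0.8411.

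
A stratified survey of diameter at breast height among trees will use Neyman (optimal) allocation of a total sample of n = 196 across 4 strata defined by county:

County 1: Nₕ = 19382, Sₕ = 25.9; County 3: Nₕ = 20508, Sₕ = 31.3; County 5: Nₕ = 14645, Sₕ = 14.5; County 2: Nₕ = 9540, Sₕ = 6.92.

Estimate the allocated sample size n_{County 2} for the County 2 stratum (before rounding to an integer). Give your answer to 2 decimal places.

Neyman allocation: nₕ = n·NₕSₕ / Σⱼ NⱼSⱼ.
Σ NⱼSⱼ = 19382·25.9 + 20508·31.3 + 14645·14.5 + 9540·6.92 = 1.4222635 × 10^6.
n_{County 2} = 196·9540·6.92 / (1.4222635 × 10^6) = 9.10.

9.10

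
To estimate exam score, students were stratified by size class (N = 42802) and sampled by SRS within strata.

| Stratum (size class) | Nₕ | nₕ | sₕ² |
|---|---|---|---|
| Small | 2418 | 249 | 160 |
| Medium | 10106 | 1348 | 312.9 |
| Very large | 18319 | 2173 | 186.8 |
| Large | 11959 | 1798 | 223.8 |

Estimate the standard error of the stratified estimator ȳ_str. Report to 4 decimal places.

Var(ȳ_str) = Σₕ Wₕ²(1 − fₕ)sₕ²/nₕ with Wₕ = Nₕ/N, N = 42802.
Small: Wₕ = 0.05649269; term = 0.05649269²·(1 − 0.10297767)·160/249 = 0.0018395363.
Medium: Wₕ = 0.23611046; term = 0.23611046²·(1 − 0.13338611)·312.9/1348 = 0.01121429.
Very large: Wₕ = 0.42799402; term = 0.42799402²·(1 − 0.11862001)·186.8/2173 = 0.013878922.
Large: Wₕ = 0.27940283; term = 0.27940283²·(1 − 0.15034702)·223.8/1798 = 0.0082560742.
Sum = 0.035188823.
SE = √(0.035188823) = 0.1876.

0.1876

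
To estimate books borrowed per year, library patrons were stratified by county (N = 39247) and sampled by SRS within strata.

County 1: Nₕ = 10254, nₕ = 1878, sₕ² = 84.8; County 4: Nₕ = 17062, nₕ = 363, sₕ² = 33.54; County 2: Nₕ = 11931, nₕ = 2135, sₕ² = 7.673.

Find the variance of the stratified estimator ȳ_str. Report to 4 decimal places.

Var(ȳ_str) = Σₕ Wₕ²(1 − fₕ)sₕ²/nₕ with Wₕ = Nₕ/N, N = 39247.
County 1: Wₕ = 0.26126838; term = 0.26126838²·(1 − 0.18314804)·84.8/1878 = 0.0025177773.
County 4: Wₕ = 0.43473387; term = 0.43473387²·(1 − 0.02127535)·33.54/363 = 0.01709086.
County 2: Wₕ = 0.30399776; term = 0.30399776²·(1 − 0.17894560)·7.673/2135 = 2.7269678 × 10^-4.
Sum = 0.019881334.

0.0199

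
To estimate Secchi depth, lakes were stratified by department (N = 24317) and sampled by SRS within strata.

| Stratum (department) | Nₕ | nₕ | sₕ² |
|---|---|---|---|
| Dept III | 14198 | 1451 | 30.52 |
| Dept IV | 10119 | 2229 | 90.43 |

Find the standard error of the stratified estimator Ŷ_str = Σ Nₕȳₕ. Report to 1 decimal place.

Var(Ŷ_str) = Σₕ Nₕ²(1 − fₕ)sₕ²/nₕ.
Dept III: 14198²·(1 − 1451/14198)·30.52/1451 = 3.8067318 × 10^6.
Dept IV: 10119²·(1 − 2229/10119)·90.43/2229 = 3.2390456 × 10^6.
Sum = 7.0457774 × 10^6.
SE = √(7.0457774 × 10^6) = 2654.4.

2654.4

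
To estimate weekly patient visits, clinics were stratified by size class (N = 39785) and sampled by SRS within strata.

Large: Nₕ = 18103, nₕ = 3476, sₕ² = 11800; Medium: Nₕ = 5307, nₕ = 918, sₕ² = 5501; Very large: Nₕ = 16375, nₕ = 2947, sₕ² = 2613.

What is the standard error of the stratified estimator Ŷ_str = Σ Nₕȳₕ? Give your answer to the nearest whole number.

35120

Var(Ŷ_str) = Σₕ Nₕ²(1 − fₕ)sₕ²/nₕ.
Large: 18103²·(1 − 3476/18103)·11800/3476 = 8.9889311 × 10^8.
Medium: 5307²·(1 − 918/5307)·5501/918 = 1.3957693 × 10^8.
Very large: 16375²·(1 − 2947/16375)·2613/2947 = 1.9496287 × 10^8.
Sum = 1.2334329 × 10^9.
SE = √(1.2334329 × 10^9) = 35120.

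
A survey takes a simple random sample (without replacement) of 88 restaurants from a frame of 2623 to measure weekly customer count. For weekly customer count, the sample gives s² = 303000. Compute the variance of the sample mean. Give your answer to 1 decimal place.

Under SRS without replacement, Var(ȳ) = (1 − f)·s²/n with f = n/N = 88/2623 = 0.03354937.
Var(ȳ) = (1 − 0.03354937)·303000/88 = 0.96645063·3443.1818 = 3327.6652.

3327.7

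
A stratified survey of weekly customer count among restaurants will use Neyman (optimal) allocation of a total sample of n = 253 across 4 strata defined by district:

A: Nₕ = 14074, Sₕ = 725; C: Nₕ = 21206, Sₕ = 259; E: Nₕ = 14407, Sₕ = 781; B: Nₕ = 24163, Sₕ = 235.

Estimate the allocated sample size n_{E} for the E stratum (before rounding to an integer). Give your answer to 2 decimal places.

87.25

Neyman allocation: nₕ = n·NₕSₕ / Σⱼ NⱼSⱼ.
Σ NⱼSⱼ = 14074·725 + 21206·259 + 14407·781 + 24163·235 = 3.2626176 × 10^7.
n_{E} = 253·14407·781 / (3.2626176 × 10^7) = 87.25.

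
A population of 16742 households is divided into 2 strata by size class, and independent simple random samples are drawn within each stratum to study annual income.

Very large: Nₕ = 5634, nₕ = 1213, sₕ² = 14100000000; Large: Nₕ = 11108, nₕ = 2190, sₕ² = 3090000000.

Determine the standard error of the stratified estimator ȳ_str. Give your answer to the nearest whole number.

1238

Var(ȳ_str) = Σₕ Wₕ²(1 − fₕ)sₕ²/nₕ with Wₕ = Nₕ/N, N = 16742.
Very large: Wₕ = 0.33651893; term = 0.33651893²·(1 − 0.21529996)·14100000000/1213 = 1.032954 × 10^6.
Large: Wₕ = 0.66348107; term = 0.66348107²·(1 − 0.19715520)·3090000000/2190 = 498658.27.
Sum = 1.5316123 × 10^6.
SE = √(1.5316123 × 10^6) = 1238.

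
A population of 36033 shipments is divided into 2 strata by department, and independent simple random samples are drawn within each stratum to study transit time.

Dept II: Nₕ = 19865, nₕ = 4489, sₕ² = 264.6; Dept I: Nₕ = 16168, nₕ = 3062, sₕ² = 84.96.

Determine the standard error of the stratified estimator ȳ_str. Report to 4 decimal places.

0.1356

Var(ȳ_str) = Σₕ Wₕ²(1 − fₕ)sₕ²/nₕ with Wₕ = Nₕ/N, N = 36033.
Dept II: Wₕ = 0.55130020; term = 0.55130020²·(1 − 0.22597533)·264.6/4489 = 0.013866643.
Dept I: Wₕ = 0.44869980; term = 0.44869980²·(1 − 0.18938644)·84.96/3062 = 0.0045282974.
Sum = 0.01839494.
SE = √(0.01839494) = 0.1356.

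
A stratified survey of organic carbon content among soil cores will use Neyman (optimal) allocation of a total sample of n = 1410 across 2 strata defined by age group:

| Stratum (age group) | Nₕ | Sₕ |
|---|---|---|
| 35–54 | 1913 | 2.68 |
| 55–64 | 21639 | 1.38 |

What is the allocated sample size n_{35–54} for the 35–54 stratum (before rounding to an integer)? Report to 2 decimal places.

206.61

Neyman allocation: nₕ = n·NₕSₕ / Σⱼ NⱼSⱼ.
Σ NⱼSⱼ = 1913·2.68 + 21639·1.38 = 34988.66.
n_{35–54} = 1410·1913·2.68 / 34988.66 = 206.61.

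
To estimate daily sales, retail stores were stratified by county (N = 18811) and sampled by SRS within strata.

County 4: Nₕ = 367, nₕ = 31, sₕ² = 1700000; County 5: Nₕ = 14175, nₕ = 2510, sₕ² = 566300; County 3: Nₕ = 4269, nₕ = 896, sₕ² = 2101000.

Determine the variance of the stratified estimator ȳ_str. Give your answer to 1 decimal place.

Var(ȳ_str) = Σₕ Wₕ²(1 − fₕ)sₕ²/nₕ with Wₕ = Nₕ/N, N = 18811.
County 4: Wₕ = 0.01950986; term = 0.01950986²·(1 − 0.08446866)·1700000/31 = 19.110357.
County 5: Wₕ = 0.75354846; term = 0.75354846²·(1 − 0.17707231)·566300/2510 = 105.42822.
County 3: Wₕ = 0.22694168; term = 0.22694168²·(1 − 0.20988522)·2101000/896 = 95.41942.
Sum = 219.958.

220.0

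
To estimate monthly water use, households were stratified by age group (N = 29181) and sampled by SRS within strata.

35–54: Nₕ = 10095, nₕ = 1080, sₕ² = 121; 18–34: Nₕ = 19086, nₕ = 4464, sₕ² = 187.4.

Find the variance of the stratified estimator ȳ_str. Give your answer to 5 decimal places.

0.02573

Var(ȳ_str) = Σₕ Wₕ²(1 − fₕ)sₕ²/nₕ with Wₕ = Nₕ/N, N = 29181.
35–54: Wₕ = 0.34594428; term = 0.34594428²·(1 − 0.10698366)·121/1080 = 0.011973837.
18–34: Wₕ = 0.65405572; term = 0.65405572²·(1 − 0.23388871)·187.4/4464 = 0.013758363.
Sum = 0.0257322.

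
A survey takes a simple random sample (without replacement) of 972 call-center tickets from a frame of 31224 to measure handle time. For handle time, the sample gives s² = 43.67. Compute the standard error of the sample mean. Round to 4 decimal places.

0.2086

Under SRS without replacement, Var(ȳ) = (1 − f)·s²/n with f = n/N = 972/31224 = 0.03112990.
Var(ȳ) = (1 − 0.03112990)·43.67/972 = 0.96887010·0.044927984 = 0.04352938.
SE(ȳ) = √(0.04352938) = 0.2086.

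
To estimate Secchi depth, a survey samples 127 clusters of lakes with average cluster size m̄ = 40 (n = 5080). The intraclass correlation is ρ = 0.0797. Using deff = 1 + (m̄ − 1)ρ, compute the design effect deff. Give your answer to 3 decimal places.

deff = 1 + (40 − 1)·0.0797 = 1 + 3.1083 = 4.1083.

4.108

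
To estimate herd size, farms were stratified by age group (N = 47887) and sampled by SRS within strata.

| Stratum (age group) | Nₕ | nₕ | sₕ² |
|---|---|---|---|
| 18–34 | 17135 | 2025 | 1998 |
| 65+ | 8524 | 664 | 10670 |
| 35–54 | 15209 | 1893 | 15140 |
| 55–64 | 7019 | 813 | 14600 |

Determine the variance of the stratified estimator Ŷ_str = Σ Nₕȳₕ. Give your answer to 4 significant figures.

Var(Ŷ_str) = Σₕ Nₕ²(1 − fₕ)sₕ²/nₕ.
18–34: 17135²·(1 − 2025/17135)·1998/2025 = 2.5545772 × 10^8.
65+: 8524²·(1 − 664/8524)·10670/664 = 1.0766197 × 10^9.
35–54: 15209²·(1 − 1893/15209)·15140/1893 = 1.6197564 × 10^9.
55–64: 7019²·(1 − 813/7019)·14600/813 = 7.8225676 × 10^8.
Sum = 3.7340906 × 10^9.

3.734 × 10^9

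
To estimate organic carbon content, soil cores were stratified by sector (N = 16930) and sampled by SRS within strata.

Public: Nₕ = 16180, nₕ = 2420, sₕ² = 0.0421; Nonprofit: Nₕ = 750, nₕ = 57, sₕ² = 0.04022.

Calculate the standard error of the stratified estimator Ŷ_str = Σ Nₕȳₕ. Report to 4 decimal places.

65.1144

Var(Ŷ_str) = Σₕ Nₕ²(1 − fₕ)sₕ²/nₕ.
Public: 16180²·(1 − 2420/16180)·0.0421/2420 = 3873.1443.
Nonprofit: 750²·(1 − 57/750)·0.04022/57 = 366.74289.
Sum = 4239.8872.
SE = √(4239.8872) = 65.1144.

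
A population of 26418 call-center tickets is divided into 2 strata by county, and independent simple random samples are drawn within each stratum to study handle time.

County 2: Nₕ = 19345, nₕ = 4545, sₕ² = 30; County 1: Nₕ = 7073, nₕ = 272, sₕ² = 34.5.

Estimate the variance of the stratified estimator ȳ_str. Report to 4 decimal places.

Var(ȳ_str) = Σₕ Wₕ²(1 − fₕ)sₕ²/nₕ with Wₕ = Nₕ/N, N = 26418.
County 2: Wₕ = 0.73226588; term = 0.73226588²·(1 − 0.23494443)·30/4545 = 0.0027078085.
County 1: Wₕ = 0.26773412; term = 0.26773412²·(1 − 0.03845610)·34.5/272 = 0.0087423211.
Sum = 0.01145013.

0.0115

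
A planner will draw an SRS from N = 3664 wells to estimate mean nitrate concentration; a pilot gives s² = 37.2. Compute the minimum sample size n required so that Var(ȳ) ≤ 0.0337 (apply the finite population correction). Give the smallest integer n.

Without fpc, n₀ = s²/D = 37.2/0.0337 = 1103.8576.
With fpc, (1 − n/N)·s²/n ≤ D requires n ≥ n₀/(1 + n₀/N) = 1103.8576/(1 + 1103.8576/3664) = 848.2917.
Rounding up, n = 849.

849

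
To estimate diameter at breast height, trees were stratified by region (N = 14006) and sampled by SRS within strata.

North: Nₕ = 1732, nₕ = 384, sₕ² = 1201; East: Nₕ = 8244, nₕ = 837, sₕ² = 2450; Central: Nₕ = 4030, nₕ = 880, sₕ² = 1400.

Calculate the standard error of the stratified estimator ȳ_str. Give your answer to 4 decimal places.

Var(ȳ_str) = Σₕ Wₕ²(1 − fₕ)sₕ²/nₕ with Wₕ = Nₕ/N, N = 14006.
North: Wₕ = 0.12366129; term = 0.12366129²·(1 − 0.22170901)·1201/384 = 0.037223853.
East: Wₕ = 0.58860488; term = 0.58860488²·(1 − 0.10152838)·2450/837 = 0.91115594.
Central: Wₕ = 0.28773383; term = 0.28773383²·(1 − 0.21836228)·1400/880 = 0.10295151.
Sum = 1.0513313.
SE = √(1.0513313) = 1.0253.

1.0253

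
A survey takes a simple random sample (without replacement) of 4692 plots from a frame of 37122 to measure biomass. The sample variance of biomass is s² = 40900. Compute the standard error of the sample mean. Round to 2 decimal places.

Under SRS without replacement, Var(ȳ) = (1 − f)·s²/n with f = n/N = 4692/37122 = 0.12639405.
Var(ȳ) = (1 − 0.12639405)·40900/4692 = 0.87360595·8.716965 = 7.6151925.
SE(ȳ) = √(7.6151925) = 2.76.

2.76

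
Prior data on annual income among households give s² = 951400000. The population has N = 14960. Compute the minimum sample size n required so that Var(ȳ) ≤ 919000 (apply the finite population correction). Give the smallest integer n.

969

Without fpc, n₀ = s²/D = 951400000/919000 = 1035.2557.
With fpc, (1 − n/N)·s²/n ≤ D requires n ≥ n₀/(1 + n₀/N) = 1035.2557/(1 + 1035.2557/14960) = 968.2512.
Rounding up, n = 969.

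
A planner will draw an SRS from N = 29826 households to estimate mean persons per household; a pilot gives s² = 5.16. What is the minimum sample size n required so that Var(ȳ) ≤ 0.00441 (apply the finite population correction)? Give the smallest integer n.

1126

Without fpc, n₀ = s²/D = 5.16/0.00441 = 1170.0680.
With fpc, (1 − n/N)·s²/n ≤ D requires n ≥ n₀/(1 + n₀/N) = 1170.0680/(1 + 1170.0680/29826) = 1125.8992.
Rounding up, n = 1126.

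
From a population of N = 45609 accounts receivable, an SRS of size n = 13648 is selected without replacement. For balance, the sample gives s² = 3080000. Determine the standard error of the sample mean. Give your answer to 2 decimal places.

12.58

Under SRS without replacement, Var(ȳ) = (1 − f)·s²/n with f = n/N = 13648/45609 = 0.29923919.
Var(ȳ) = (1 − 0.29923919)·3080000/13648 = 0.70076081·225.67409 = 158.14356.
SE(ȳ) = √(158.14356) = 12.58.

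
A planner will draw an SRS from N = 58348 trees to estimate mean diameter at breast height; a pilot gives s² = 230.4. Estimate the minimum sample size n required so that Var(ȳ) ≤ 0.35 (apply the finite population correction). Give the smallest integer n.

Without fpc, n₀ = s²/D = 230.4/0.35 = 658.2857.
With fpc, (1 − n/N)·s²/n ≤ D requires n ≥ n₀/(1 + n₀/N) = 658.2857/(1 + 658.2857/58348) = 650.9417.
Rounding up, n = 651.

651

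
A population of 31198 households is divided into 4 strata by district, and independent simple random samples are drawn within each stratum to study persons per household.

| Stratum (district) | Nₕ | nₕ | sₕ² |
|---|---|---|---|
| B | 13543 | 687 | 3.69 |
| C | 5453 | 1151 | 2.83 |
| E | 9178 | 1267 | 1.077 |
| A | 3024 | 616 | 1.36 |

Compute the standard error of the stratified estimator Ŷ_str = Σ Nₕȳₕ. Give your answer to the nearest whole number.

Var(Ŷ_str) = Σₕ Nₕ²(1 − fₕ)sₕ²/nₕ.
B: 13543²·(1 − 687/13543)·3.69/687 = 935169.58.
C: 5453²·(1 − 1151/5453)·2.83/1151 = 57678.906.
E: 9178²·(1 − 1267/9178)·1.077/1267 = 61718.95.
A: 3024²·(1 − 616/3024)·1.36/616 = 16076.684.
Sum = 1.0706441 × 10^6.
SE = √(1.0706441 × 10^6) = 1035.

1035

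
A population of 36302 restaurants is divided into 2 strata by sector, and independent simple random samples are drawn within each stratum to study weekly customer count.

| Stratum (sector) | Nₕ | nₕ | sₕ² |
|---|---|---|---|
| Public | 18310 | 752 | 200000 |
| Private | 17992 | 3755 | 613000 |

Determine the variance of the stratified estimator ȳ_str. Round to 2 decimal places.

96.61

Var(ȳ_str) = Σₕ Wₕ²(1 − fₕ)sₕ²/nₕ with Wₕ = Nₕ/N, N = 36302.
Public: Wₕ = 0.50437992; term = 0.50437992²·(1 − 0.04107045)·200000/752 = 64.880538.
Private: Wₕ = 0.49562008; term = 0.49562008²·(1 − 0.20870387)·613000/3755 = 31.731263.
Sum = 96.611801.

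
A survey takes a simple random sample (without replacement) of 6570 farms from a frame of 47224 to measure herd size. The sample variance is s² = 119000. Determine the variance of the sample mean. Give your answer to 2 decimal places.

Under SRS without replacement, Var(ȳ) = (1 − f)·s²/n with f = n/N = 6570/47224 = 0.13912417.
Var(ȳ) = (1 − 0.13912417)·119000/6570 = 0.86087583·18.112633 = 15.592728.

15.59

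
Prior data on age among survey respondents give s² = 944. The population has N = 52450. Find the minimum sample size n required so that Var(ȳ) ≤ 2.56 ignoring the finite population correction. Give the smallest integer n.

369

Without fpc, n₀ = s²/D = 944/2.56 = 368.7500.
Rounding up, n = 369.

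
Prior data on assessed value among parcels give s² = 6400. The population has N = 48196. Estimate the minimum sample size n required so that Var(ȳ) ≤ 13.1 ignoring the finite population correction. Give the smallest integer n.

489

Without fpc, n₀ = s²/D = 6400/13.1 = 488.5496.
Rounding up, n = 489.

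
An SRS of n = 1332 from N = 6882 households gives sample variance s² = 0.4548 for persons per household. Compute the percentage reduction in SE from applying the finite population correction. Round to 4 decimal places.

10.1973

f = n/N = 1332/6882 = 0.19354839.
SE_no-fpc = √(s²/n) = 0.018478134; SE_fpc = √((1−f)s²/n) = 0.016593854.
Ratio = √(1−f) = 0.89802651. Reduction = 100·(1 − 0.89802651) = 10.1973%.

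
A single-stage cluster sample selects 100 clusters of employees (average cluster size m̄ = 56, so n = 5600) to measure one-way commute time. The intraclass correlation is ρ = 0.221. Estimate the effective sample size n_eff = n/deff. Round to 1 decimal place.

425.7

deff = 1 + (56 − 1)·0.221 = 1 + 12.155 = 13.155.
n_eff = 5600 / 13.155 = 425.7.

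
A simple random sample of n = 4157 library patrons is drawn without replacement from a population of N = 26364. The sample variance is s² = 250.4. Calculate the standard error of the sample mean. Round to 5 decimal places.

0.22525

Under SRS without replacement, Var(ȳ) = (1 − f)·s²/n with f = n/N = 4157/26364 = 0.15767714.
Var(ȳ) = (1 − 0.15767714)·250.4/4157 = 0.84232286·0.060235747 = 0.050737947.
SE(ȳ) = √(0.050737947) = 0.22525.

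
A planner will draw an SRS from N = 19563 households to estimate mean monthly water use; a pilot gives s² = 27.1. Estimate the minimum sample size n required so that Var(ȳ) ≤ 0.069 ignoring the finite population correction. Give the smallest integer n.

Without fpc, n₀ = s²/D = 27.1/0.069 = 392.7536.
Rounding up, n = 393.

393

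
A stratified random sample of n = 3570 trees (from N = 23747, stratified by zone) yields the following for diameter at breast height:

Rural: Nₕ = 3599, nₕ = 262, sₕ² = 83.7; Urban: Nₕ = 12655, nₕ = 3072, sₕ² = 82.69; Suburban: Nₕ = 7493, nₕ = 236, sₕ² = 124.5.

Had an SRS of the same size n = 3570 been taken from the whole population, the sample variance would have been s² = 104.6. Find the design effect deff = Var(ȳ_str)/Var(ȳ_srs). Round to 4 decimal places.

2.5492

Var(ȳ_str) = Σ Wₕ²(1−fₕ)sₕ²/nₕ with Wₕ = Nₕ/23747:
  Rural: (3599/23747)²·(1−262/3599)·83.7/262 = 0.0068036931
  Urban: (12655/23747)²·(1−3072/12655)·82.69/3072 = 0.0057886583
  Suburban: (7493/23747)²·(1−236/7493)·124.5/236 = 0.050868941
  → Var(ȳ_str) = 0.063461292.
Var(ȳ_srs) = (1 − 3570/23747)·104.6/3570 = 0.024894953.
deff = 0.063461292 / 0.024894953 = 2.5492.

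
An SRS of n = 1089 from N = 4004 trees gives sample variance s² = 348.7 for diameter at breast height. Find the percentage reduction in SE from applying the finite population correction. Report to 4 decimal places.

f = n/N = 1089/4004 = 0.27197802.
SE_no-fpc = √(s²/n) = 0.56586396; SE_fpc = √((1−f)s²/n) = 0.48281892.
Ratio = √(1−f) = 0.85324204. Reduction = 100·(1 − 0.85324204) = 14.6758%.

14.6758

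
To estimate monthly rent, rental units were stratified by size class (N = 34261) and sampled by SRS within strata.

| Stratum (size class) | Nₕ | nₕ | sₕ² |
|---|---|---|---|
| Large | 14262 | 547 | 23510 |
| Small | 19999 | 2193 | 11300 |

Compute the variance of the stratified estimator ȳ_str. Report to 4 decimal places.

Var(ȳ_str) = Σₕ Wₕ²(1 − fₕ)sₕ²/nₕ with Wₕ = Nₕ/N, N = 34261.
Large: Wₕ = 0.41627506; term = 0.41627506²·(1 − 0.03835367)·23510/547 = 7.1621181.
Small: Wₕ = 0.58372494; term = 0.58372494²·(1 − 0.10965548)·11300/2193 = 1.5631994.
Sum = 8.7253175.

8.7253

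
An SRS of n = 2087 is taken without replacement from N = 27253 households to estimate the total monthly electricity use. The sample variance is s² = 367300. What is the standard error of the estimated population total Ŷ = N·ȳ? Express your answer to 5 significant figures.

347430

Var(Ŷ) = N²·Var(ȳ) = N²·(1 − n/N)·s²/n.
f = 2087/27253 = 0.07657873; Var(ȳ) = 0.92342127·367300/2087 = 162.51683.
Var(Ŷ) = 27253² · 162.51683 = 1.2070548 × 10^11.
SE(Ŷ) = √(1.2070548 × 10^11) = 347430.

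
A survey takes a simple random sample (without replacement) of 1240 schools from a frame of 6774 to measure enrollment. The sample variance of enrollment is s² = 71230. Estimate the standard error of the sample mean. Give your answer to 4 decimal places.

6.8504

Under SRS without replacement, Var(ȳ) = (1 − f)·s²/n with f = n/N = 1240/6774 = 0.18305285.
Var(ȳ) = (1 − 0.18305285)·71230/1240 = 0.81694715·57.443548 = 46.928343.
SE(ȳ) = √(46.928343) = 6.8504.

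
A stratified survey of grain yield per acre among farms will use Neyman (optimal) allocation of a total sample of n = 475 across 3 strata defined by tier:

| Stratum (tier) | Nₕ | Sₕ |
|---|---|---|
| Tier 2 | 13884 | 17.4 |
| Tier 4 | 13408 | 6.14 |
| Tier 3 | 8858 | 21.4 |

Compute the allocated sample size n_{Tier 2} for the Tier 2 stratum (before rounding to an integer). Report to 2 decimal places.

Neyman allocation: nₕ = n·NₕSₕ / Σⱼ NⱼSⱼ.
Σ NⱼSⱼ = 13884·17.4 + 13408·6.14 + 8858·21.4 = 513467.92.
n_{Tier 2} = 475·13884·17.4 / 513467.92 = 223.48.

223.48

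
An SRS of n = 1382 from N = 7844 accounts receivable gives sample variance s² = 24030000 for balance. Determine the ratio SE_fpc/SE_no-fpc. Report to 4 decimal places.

0.9076

f = n/N = 1382/7844 = 0.17618562.
SE_no-fpc = √(s²/n) = 131.86297; SE_fpc = √((1−f)s²/n) = 119.6844.
Ratio = √(1−f) = 0.90764221.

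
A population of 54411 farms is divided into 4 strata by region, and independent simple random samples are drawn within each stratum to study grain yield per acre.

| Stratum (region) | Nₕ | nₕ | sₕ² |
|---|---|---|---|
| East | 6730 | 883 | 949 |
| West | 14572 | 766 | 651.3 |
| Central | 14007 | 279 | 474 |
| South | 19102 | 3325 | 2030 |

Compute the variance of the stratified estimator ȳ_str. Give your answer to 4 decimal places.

0.2446

Var(ȳ_str) = Σₕ Wₕ²(1 − fₕ)sₕ²/nₕ with Wₕ = Nₕ/N, N = 54411.
East: Wₕ = 0.12368822; term = 0.12368822²·(1 − 0.13120357)·949/883 = 0.014285.
West: Wₕ = 0.26781349; term = 0.26781349²·(1 − 0.05256657)·651.3/766 = 0.057778455.
Central: Wₕ = 0.25742956; term = 0.25742956²·(1 − 0.01991861)·474/279 = 0.11034512.
South: Wₕ = 0.35106872; term = 0.35106872²·(1 − 0.17406554)·2030/3325 = 0.062149013.
Sum = 0.24455759.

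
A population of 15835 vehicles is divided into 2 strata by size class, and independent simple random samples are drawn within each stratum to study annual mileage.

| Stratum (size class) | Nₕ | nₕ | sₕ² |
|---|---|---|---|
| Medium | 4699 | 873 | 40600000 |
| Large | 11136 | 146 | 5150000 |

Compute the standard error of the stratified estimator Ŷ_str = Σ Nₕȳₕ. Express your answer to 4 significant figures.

2.270 × 10^6

Var(Ŷ_str) = Σₕ Nₕ²(1 − fₕ)sₕ²/nₕ.
Medium: 4699²·(1 − 873/4699)·40600000/873 = 8.3610766 × 10^11.
Large: 11136²·(1 − 146/11136)·5150000/146 = 4.3169924 × 10^12.
Sum = 5.1531001 × 10^12.
SE = √(5.1531001 × 10^12) = 2.270 × 10^6.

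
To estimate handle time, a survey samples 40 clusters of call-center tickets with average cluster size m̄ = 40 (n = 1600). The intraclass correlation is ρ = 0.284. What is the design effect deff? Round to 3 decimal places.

deff = 1 + (40 − 1)·0.284 = 1 + 11.076 = 12.076.

12.076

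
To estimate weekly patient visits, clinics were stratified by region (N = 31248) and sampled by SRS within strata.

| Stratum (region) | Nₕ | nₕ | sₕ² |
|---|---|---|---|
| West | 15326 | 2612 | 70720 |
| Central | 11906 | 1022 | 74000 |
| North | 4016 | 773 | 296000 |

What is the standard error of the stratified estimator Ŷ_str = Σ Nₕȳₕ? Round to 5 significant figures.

140160

Var(Ŷ_str) = Σₕ Nₕ²(1 − fₕ)sₕ²/nₕ.
West: 15326²·(1 − 2612/15326)·70720/2612 = 5.2757002 × 10^9.
Central: 11906²·(1 − 1022/11906)·74000/1022 = 9.38286 × 10^9.
North: 4016²·(1 − 773/4016)·296000/773 = 4.987155 × 10^9.
Sum = 1.9645715 × 10^10.
SE = √(1.9645715 × 10^10) = 140160.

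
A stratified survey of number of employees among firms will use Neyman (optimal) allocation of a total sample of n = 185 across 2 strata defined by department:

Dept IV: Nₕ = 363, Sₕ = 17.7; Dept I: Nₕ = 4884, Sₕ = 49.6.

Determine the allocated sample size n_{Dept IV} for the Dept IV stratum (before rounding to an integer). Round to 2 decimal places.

4.78

Neyman allocation: nₕ = n·NₕSₕ / Σⱼ NⱼSⱼ.
Σ NⱼSⱼ = 363·17.7 + 4884·49.6 = 248671.5.
n_{Dept IV} = 185·363·17.7 / 248671.5 = 4.78.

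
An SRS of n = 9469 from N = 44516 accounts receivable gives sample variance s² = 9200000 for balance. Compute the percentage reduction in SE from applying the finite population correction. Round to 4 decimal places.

f = n/N = 9469/44516 = 0.21271004.
SE_no-fpc = √(s²/n) = 31.170363; SE_fpc = √((1−f)s²/n) = 27.657264.
Ratio = √(1−f) = 0.88729362. Reduction = 100·(1 − 0.88729362) = 11.2706%.

11.2706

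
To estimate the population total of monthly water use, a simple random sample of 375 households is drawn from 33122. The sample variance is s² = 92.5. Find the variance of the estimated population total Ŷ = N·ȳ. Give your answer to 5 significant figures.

2.6755 × 10^8

Var(Ŷ) = N²·Var(ȳ) = N²·(1 − n/N)·s²/n.
f = 375/33122 = 0.01132178; Var(ȳ) = 0.98867822·92.5/375 = 0.24387396.
Var(Ŷ) = 33122² · 0.24387396 = 2.6754605 × 10^8.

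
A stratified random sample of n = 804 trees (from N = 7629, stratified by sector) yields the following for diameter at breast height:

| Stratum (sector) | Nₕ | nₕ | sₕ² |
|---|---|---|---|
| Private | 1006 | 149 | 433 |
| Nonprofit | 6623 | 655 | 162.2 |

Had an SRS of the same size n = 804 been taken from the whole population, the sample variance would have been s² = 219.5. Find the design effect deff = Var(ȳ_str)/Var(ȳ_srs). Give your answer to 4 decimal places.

Var(ȳ_str) = Σ Wₕ²(1−fₕ)sₕ²/nₕ with Wₕ = Nₕ/7629:
  Private: (1006/7629)²·(1−149/1006)·433/149 = 0.043047229
  Nonprofit: (6623/7629)²·(1−655/6623)·162.2/655 = 0.16817363
  → Var(ȳ_str) = 0.21122086.
Var(ȳ_srs) = (1 − 804/7629)·219.5/804 = 0.24423816.
deff = 0.21122086 / 0.24423816 = 0.8648.

0.8648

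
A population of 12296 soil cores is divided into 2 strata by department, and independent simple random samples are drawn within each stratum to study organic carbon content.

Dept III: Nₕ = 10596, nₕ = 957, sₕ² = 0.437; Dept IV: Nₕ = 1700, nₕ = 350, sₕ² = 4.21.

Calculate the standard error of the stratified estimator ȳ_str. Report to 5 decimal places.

Var(ȳ_str) = Σₕ Wₕ²(1 − fₕ)sₕ²/nₕ with Wₕ = Nₕ/N, N = 12296.
Dept III: Wₕ = 0.86174366; term = 0.86174366²·(1 − 0.09031710)·0.437/957 = 3.0847198 × 10^-4.
Dept IV: Wₕ = 0.13825634; term = 0.13825634²·(1 − 0.20588235)·4.21/350 = 1.8258665 × 10^-4.
Sum = 4.9105863 × 10^-4.
SE = √(4.9105863 × 10^-4) = 0.02216.

0.02216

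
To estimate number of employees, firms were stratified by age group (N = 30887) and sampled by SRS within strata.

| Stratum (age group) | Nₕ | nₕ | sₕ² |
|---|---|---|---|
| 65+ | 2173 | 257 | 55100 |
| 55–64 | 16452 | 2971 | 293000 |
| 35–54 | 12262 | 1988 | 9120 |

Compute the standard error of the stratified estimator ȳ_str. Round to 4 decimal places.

4.9466

Var(ȳ_str) = Σₕ Wₕ²(1 − fₕ)sₕ²/nₕ with Wₕ = Nₕ/N, N = 30887.
65+: Wₕ = 0.07035322; term = 0.07035322²·(1 − 0.11826967)·55100/257 = 0.93566902.
55–64: Wₕ = 0.53265128; term = 0.53265128²·(1 − 0.18058595)·293000/2971 = 22.927374.
35–54: Wₕ = 0.39699550; term = 0.39699550²·(1 − 0.16212690)·9120/1988 = 0.60579806.
Sum = 24.468841.
SE = √(24.468841) = 4.9466.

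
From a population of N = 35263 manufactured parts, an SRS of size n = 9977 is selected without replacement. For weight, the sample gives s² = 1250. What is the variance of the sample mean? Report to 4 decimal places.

Under SRS without replacement, Var(ȳ) = (1 − f)·s²/n with f = n/N = 9977/35263 = 0.28293112.
Var(ȳ) = (1 − 0.28293112)·1250/9977 = 0.71706888·0.12528816 = 0.089840243.

0.0898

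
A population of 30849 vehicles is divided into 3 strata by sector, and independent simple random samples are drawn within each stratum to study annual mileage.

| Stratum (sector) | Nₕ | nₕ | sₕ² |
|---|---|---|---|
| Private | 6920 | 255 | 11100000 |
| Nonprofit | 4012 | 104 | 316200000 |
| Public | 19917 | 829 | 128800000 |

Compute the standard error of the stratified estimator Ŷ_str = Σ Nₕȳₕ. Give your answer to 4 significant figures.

Var(Ŷ_str) = Σₕ Nₕ²(1 − fₕ)sₕ²/nₕ.
Private: 6920²·(1 − 255/6920)·11100000/255 = 2.0076548 × 10^12.
Nonprofit: 4012²·(1 − 104/4012)·316200000/104 = 4.7669874 × 10^13.
Public: 19917²·(1 − 829/19917)·128800000/829 = 5.9067105 × 10^13.
Sum = 1.0874463 × 10^14.
SE = √(1.0874463 × 10^14) = 1.043 × 10^7.

1.043 × 10^7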